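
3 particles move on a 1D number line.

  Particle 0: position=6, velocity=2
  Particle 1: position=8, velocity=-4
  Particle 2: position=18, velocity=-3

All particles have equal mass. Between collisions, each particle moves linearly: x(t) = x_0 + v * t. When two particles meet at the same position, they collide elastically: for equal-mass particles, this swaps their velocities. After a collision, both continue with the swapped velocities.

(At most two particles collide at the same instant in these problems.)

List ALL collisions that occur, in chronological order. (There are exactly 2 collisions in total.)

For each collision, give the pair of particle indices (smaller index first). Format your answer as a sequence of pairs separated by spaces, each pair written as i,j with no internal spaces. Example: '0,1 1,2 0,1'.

Answer: 0,1 1,2

Derivation:
Collision at t=1/3: particles 0 and 1 swap velocities; positions: p0=20/3 p1=20/3 p2=17; velocities now: v0=-4 v1=2 v2=-3
Collision at t=12/5: particles 1 and 2 swap velocities; positions: p0=-8/5 p1=54/5 p2=54/5; velocities now: v0=-4 v1=-3 v2=2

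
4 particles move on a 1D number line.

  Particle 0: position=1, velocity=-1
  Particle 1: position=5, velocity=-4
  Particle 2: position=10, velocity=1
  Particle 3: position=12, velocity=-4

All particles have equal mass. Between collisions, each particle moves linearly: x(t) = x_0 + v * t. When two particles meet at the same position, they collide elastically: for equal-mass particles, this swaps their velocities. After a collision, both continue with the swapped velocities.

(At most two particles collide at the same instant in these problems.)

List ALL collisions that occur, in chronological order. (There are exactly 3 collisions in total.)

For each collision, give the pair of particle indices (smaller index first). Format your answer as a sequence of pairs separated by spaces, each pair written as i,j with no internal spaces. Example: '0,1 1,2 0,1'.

Answer: 2,3 0,1 1,2

Derivation:
Collision at t=2/5: particles 2 and 3 swap velocities; positions: p0=3/5 p1=17/5 p2=52/5 p3=52/5; velocities now: v0=-1 v1=-4 v2=-4 v3=1
Collision at t=4/3: particles 0 and 1 swap velocities; positions: p0=-1/3 p1=-1/3 p2=20/3 p3=34/3; velocities now: v0=-4 v1=-1 v2=-4 v3=1
Collision at t=11/3: particles 1 and 2 swap velocities; positions: p0=-29/3 p1=-8/3 p2=-8/3 p3=41/3; velocities now: v0=-4 v1=-4 v2=-1 v3=1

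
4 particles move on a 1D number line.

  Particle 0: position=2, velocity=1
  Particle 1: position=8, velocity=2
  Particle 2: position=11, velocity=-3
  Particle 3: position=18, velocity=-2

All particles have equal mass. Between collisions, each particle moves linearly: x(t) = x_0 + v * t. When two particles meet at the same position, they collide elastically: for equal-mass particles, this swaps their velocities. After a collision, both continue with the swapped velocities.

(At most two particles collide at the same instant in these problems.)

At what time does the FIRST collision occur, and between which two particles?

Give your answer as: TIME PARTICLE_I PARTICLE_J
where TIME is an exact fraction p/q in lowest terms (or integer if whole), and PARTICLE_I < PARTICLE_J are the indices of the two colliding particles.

Answer: 3/5 1 2

Derivation:
Pair (0,1): pos 2,8 vel 1,2 -> not approaching (rel speed -1 <= 0)
Pair (1,2): pos 8,11 vel 2,-3 -> gap=3, closing at 5/unit, collide at t=3/5
Pair (2,3): pos 11,18 vel -3,-2 -> not approaching (rel speed -1 <= 0)
Earliest collision: t=3/5 between 1 and 2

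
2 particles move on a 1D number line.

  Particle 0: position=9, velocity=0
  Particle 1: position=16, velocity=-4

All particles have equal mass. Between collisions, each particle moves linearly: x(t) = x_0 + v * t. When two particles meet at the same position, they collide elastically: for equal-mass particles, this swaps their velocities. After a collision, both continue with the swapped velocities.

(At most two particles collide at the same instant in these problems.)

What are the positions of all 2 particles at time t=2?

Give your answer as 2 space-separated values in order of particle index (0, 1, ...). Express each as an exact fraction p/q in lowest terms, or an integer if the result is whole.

Collision at t=7/4: particles 0 and 1 swap velocities; positions: p0=9 p1=9; velocities now: v0=-4 v1=0
Advance to t=2 (no further collisions before then); velocities: v0=-4 v1=0; positions = 8 9

Answer: 8 9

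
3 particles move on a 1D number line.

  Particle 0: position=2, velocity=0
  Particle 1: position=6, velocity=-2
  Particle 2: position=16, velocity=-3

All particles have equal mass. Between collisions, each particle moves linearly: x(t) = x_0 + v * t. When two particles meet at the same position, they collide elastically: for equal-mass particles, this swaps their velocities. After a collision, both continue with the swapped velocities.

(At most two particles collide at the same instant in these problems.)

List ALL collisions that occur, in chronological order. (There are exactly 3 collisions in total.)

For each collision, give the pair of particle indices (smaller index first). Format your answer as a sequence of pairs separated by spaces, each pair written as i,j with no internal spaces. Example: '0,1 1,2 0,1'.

Collision at t=2: particles 0 and 1 swap velocities; positions: p0=2 p1=2 p2=10; velocities now: v0=-2 v1=0 v2=-3
Collision at t=14/3: particles 1 and 2 swap velocities; positions: p0=-10/3 p1=2 p2=2; velocities now: v0=-2 v1=-3 v2=0
Collision at t=10: particles 0 and 1 swap velocities; positions: p0=-14 p1=-14 p2=2; velocities now: v0=-3 v1=-2 v2=0

Answer: 0,1 1,2 0,1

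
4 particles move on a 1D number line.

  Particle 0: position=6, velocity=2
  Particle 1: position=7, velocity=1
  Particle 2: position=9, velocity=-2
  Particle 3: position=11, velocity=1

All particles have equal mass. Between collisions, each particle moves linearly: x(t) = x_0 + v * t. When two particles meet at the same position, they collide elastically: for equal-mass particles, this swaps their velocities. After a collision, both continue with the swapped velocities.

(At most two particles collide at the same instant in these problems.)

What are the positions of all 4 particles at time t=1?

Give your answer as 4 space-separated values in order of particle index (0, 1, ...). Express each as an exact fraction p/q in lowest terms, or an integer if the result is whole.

Answer: 7 8 8 12

Derivation:
Collision at t=2/3: particles 1 and 2 swap velocities; positions: p0=22/3 p1=23/3 p2=23/3 p3=35/3; velocities now: v0=2 v1=-2 v2=1 v3=1
Collision at t=3/4: particles 0 and 1 swap velocities; positions: p0=15/2 p1=15/2 p2=31/4 p3=47/4; velocities now: v0=-2 v1=2 v2=1 v3=1
Collision at t=1: particles 1 and 2 swap velocities; positions: p0=7 p1=8 p2=8 p3=12; velocities now: v0=-2 v1=1 v2=2 v3=1
Advance to t=1 (no further collisions before then); velocities: v0=-2 v1=1 v2=2 v3=1; positions = 7 8 8 12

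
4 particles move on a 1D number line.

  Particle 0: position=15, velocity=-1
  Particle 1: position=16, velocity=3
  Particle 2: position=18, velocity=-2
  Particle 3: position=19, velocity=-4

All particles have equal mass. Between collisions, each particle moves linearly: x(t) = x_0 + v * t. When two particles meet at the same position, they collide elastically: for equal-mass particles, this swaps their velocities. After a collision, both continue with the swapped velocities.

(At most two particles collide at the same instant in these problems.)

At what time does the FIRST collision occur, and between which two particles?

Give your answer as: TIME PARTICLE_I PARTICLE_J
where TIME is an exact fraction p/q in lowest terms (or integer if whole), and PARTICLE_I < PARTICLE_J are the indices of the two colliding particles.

Answer: 2/5 1 2

Derivation:
Pair (0,1): pos 15,16 vel -1,3 -> not approaching (rel speed -4 <= 0)
Pair (1,2): pos 16,18 vel 3,-2 -> gap=2, closing at 5/unit, collide at t=2/5
Pair (2,3): pos 18,19 vel -2,-4 -> gap=1, closing at 2/unit, collide at t=1/2
Earliest collision: t=2/5 between 1 and 2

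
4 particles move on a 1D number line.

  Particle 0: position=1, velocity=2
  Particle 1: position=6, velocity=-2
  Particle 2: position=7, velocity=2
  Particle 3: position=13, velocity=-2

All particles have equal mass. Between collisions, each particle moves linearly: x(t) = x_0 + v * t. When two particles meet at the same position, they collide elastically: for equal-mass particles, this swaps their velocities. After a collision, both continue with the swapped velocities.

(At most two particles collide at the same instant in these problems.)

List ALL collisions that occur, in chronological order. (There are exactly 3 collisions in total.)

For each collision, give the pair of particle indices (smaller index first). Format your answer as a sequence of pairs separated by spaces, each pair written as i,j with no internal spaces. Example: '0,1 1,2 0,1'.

Answer: 0,1 2,3 1,2

Derivation:
Collision at t=5/4: particles 0 and 1 swap velocities; positions: p0=7/2 p1=7/2 p2=19/2 p3=21/2; velocities now: v0=-2 v1=2 v2=2 v3=-2
Collision at t=3/2: particles 2 and 3 swap velocities; positions: p0=3 p1=4 p2=10 p3=10; velocities now: v0=-2 v1=2 v2=-2 v3=2
Collision at t=3: particles 1 and 2 swap velocities; positions: p0=0 p1=7 p2=7 p3=13; velocities now: v0=-2 v1=-2 v2=2 v3=2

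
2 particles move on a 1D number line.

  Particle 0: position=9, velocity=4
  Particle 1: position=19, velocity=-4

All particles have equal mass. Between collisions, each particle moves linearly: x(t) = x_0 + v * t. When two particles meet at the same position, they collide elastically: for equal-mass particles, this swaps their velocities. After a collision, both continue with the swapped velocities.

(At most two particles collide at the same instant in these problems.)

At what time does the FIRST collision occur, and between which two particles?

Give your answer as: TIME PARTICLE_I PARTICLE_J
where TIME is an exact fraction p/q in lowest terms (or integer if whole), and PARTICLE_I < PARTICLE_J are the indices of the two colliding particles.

Answer: 5/4 0 1

Derivation:
Pair (0,1): pos 9,19 vel 4,-4 -> gap=10, closing at 8/unit, collide at t=5/4
Earliest collision: t=5/4 between 0 and 1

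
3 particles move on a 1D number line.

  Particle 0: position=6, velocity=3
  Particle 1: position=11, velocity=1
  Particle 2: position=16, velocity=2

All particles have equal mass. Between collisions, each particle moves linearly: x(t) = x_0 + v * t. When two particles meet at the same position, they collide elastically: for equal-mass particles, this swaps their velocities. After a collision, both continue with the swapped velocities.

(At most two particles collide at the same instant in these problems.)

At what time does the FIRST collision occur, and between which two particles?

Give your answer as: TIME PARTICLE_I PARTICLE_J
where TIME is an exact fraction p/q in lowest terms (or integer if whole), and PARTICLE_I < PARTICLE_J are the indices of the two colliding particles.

Pair (0,1): pos 6,11 vel 3,1 -> gap=5, closing at 2/unit, collide at t=5/2
Pair (1,2): pos 11,16 vel 1,2 -> not approaching (rel speed -1 <= 0)
Earliest collision: t=5/2 between 0 and 1

Answer: 5/2 0 1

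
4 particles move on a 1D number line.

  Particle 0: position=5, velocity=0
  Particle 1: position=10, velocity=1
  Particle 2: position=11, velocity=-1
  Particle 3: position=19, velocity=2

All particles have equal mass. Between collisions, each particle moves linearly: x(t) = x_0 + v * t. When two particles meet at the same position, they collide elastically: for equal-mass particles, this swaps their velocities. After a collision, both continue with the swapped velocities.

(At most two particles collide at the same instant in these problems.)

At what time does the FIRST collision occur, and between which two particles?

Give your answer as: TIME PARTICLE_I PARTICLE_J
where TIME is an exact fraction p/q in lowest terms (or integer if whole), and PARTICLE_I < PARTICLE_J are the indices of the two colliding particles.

Pair (0,1): pos 5,10 vel 0,1 -> not approaching (rel speed -1 <= 0)
Pair (1,2): pos 10,11 vel 1,-1 -> gap=1, closing at 2/unit, collide at t=1/2
Pair (2,3): pos 11,19 vel -1,2 -> not approaching (rel speed -3 <= 0)
Earliest collision: t=1/2 between 1 and 2

Answer: 1/2 1 2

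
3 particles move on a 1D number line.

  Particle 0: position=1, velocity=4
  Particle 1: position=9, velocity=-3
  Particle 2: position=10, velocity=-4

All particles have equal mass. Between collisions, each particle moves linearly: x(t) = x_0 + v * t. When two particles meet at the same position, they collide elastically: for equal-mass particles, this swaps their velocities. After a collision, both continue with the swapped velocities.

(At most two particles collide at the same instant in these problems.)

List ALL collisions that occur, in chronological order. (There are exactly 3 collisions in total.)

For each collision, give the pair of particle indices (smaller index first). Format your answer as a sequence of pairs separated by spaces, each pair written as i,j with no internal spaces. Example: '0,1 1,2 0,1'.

Answer: 1,2 0,1 1,2

Derivation:
Collision at t=1: particles 1 and 2 swap velocities; positions: p0=5 p1=6 p2=6; velocities now: v0=4 v1=-4 v2=-3
Collision at t=9/8: particles 0 and 1 swap velocities; positions: p0=11/2 p1=11/2 p2=45/8; velocities now: v0=-4 v1=4 v2=-3
Collision at t=8/7: particles 1 and 2 swap velocities; positions: p0=38/7 p1=39/7 p2=39/7; velocities now: v0=-4 v1=-3 v2=4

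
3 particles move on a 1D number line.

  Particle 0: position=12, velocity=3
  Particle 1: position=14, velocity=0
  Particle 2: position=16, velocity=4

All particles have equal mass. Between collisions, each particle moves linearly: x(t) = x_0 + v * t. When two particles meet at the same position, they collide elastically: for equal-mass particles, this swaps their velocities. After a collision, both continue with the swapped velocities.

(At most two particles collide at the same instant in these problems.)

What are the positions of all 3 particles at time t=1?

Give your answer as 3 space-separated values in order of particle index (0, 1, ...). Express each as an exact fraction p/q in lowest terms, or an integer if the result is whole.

Answer: 14 15 20

Derivation:
Collision at t=2/3: particles 0 and 1 swap velocities; positions: p0=14 p1=14 p2=56/3; velocities now: v0=0 v1=3 v2=4
Advance to t=1 (no further collisions before then); velocities: v0=0 v1=3 v2=4; positions = 14 15 20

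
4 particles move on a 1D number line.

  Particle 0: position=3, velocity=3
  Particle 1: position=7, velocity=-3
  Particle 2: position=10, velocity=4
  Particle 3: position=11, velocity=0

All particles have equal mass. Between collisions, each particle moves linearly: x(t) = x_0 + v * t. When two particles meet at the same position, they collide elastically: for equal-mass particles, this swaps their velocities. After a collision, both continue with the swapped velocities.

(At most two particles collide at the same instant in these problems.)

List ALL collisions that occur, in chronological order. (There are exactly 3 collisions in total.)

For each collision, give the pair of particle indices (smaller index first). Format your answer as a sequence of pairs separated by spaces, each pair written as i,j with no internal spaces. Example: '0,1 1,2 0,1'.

Collision at t=1/4: particles 2 and 3 swap velocities; positions: p0=15/4 p1=25/4 p2=11 p3=11; velocities now: v0=3 v1=-3 v2=0 v3=4
Collision at t=2/3: particles 0 and 1 swap velocities; positions: p0=5 p1=5 p2=11 p3=38/3; velocities now: v0=-3 v1=3 v2=0 v3=4
Collision at t=8/3: particles 1 and 2 swap velocities; positions: p0=-1 p1=11 p2=11 p3=62/3; velocities now: v0=-3 v1=0 v2=3 v3=4

Answer: 2,3 0,1 1,2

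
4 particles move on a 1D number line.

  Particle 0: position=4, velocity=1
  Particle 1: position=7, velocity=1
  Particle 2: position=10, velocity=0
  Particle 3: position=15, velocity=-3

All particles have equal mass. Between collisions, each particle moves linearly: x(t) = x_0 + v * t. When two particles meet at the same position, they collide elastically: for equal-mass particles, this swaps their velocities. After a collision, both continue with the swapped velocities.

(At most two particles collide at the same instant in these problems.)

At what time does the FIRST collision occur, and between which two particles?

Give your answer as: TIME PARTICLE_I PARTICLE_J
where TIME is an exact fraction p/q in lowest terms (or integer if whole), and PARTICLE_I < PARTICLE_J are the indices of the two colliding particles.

Pair (0,1): pos 4,7 vel 1,1 -> not approaching (rel speed 0 <= 0)
Pair (1,2): pos 7,10 vel 1,0 -> gap=3, closing at 1/unit, collide at t=3
Pair (2,3): pos 10,15 vel 0,-3 -> gap=5, closing at 3/unit, collide at t=5/3
Earliest collision: t=5/3 between 2 and 3

Answer: 5/3 2 3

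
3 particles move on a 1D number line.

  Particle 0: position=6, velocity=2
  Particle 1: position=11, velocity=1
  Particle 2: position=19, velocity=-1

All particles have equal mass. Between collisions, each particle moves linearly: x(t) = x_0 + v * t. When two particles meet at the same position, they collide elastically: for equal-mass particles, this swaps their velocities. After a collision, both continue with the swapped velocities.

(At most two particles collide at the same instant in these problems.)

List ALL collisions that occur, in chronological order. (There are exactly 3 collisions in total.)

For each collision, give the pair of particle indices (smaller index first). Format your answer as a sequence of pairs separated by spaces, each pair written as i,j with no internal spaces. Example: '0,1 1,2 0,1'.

Collision at t=4: particles 1 and 2 swap velocities; positions: p0=14 p1=15 p2=15; velocities now: v0=2 v1=-1 v2=1
Collision at t=13/3: particles 0 and 1 swap velocities; positions: p0=44/3 p1=44/3 p2=46/3; velocities now: v0=-1 v1=2 v2=1
Collision at t=5: particles 1 and 2 swap velocities; positions: p0=14 p1=16 p2=16; velocities now: v0=-1 v1=1 v2=2

Answer: 1,2 0,1 1,2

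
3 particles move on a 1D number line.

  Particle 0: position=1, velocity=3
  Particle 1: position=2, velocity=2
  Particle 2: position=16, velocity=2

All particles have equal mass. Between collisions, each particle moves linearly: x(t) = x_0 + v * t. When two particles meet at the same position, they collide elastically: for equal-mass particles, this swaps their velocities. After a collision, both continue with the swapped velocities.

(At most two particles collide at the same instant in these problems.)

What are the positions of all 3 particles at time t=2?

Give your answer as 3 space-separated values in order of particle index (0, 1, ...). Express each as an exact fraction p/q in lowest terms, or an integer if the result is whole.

Answer: 6 7 20

Derivation:
Collision at t=1: particles 0 and 1 swap velocities; positions: p0=4 p1=4 p2=18; velocities now: v0=2 v1=3 v2=2
Advance to t=2 (no further collisions before then); velocities: v0=2 v1=3 v2=2; positions = 6 7 20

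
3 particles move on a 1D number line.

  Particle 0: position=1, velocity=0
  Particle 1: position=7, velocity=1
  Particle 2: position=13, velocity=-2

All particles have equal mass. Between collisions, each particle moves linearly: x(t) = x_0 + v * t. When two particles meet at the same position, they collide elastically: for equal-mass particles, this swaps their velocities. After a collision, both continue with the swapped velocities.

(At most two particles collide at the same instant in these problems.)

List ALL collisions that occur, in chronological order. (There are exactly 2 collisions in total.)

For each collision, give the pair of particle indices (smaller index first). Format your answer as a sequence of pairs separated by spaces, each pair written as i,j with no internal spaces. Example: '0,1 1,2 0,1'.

Answer: 1,2 0,1

Derivation:
Collision at t=2: particles 1 and 2 swap velocities; positions: p0=1 p1=9 p2=9; velocities now: v0=0 v1=-2 v2=1
Collision at t=6: particles 0 and 1 swap velocities; positions: p0=1 p1=1 p2=13; velocities now: v0=-2 v1=0 v2=1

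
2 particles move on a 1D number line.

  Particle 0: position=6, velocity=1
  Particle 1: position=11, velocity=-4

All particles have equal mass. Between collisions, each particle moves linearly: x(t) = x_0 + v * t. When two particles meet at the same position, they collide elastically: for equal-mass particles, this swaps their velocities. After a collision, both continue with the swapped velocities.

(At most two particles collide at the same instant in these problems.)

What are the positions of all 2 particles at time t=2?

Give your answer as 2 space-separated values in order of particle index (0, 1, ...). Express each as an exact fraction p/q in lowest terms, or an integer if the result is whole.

Answer: 3 8

Derivation:
Collision at t=1: particles 0 and 1 swap velocities; positions: p0=7 p1=7; velocities now: v0=-4 v1=1
Advance to t=2 (no further collisions before then); velocities: v0=-4 v1=1; positions = 3 8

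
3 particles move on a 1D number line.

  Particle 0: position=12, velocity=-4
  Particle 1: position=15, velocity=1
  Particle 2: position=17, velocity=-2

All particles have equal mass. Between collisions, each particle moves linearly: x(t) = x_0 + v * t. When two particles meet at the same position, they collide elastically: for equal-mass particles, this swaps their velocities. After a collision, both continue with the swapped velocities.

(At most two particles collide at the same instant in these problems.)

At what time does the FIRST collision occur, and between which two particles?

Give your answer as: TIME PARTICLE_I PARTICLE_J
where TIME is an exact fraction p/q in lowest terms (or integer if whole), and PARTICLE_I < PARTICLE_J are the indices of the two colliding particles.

Answer: 2/3 1 2

Derivation:
Pair (0,1): pos 12,15 vel -4,1 -> not approaching (rel speed -5 <= 0)
Pair (1,2): pos 15,17 vel 1,-2 -> gap=2, closing at 3/unit, collide at t=2/3
Earliest collision: t=2/3 between 1 and 2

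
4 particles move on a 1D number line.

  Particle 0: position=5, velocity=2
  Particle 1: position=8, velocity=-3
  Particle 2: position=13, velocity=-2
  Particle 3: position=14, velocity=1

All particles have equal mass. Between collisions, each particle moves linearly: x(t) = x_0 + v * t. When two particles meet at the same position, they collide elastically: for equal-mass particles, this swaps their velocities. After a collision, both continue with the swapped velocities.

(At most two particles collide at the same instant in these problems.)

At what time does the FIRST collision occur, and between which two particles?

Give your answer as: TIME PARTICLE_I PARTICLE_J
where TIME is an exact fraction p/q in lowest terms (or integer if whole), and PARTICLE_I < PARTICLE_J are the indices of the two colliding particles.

Answer: 3/5 0 1

Derivation:
Pair (0,1): pos 5,8 vel 2,-3 -> gap=3, closing at 5/unit, collide at t=3/5
Pair (1,2): pos 8,13 vel -3,-2 -> not approaching (rel speed -1 <= 0)
Pair (2,3): pos 13,14 vel -2,1 -> not approaching (rel speed -3 <= 0)
Earliest collision: t=3/5 between 0 and 1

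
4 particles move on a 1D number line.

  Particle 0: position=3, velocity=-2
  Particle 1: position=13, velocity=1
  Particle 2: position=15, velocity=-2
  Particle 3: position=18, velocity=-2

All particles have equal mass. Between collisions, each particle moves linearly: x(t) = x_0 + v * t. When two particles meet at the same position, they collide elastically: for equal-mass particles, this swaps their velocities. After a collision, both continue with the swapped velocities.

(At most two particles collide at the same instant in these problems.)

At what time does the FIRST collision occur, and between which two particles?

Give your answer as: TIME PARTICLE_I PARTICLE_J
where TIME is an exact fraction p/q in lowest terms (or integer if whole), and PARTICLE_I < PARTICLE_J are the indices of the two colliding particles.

Pair (0,1): pos 3,13 vel -2,1 -> not approaching (rel speed -3 <= 0)
Pair (1,2): pos 13,15 vel 1,-2 -> gap=2, closing at 3/unit, collide at t=2/3
Pair (2,3): pos 15,18 vel -2,-2 -> not approaching (rel speed 0 <= 0)
Earliest collision: t=2/3 between 1 and 2

Answer: 2/3 1 2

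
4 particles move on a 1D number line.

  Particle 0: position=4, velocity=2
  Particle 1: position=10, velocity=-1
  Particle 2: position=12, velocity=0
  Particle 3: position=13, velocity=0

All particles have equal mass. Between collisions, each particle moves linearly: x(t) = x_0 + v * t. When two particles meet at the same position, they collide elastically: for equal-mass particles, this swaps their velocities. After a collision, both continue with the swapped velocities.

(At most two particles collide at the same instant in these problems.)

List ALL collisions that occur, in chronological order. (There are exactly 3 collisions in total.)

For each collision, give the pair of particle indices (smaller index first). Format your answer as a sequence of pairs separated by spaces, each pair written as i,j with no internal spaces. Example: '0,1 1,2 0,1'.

Answer: 0,1 1,2 2,3

Derivation:
Collision at t=2: particles 0 and 1 swap velocities; positions: p0=8 p1=8 p2=12 p3=13; velocities now: v0=-1 v1=2 v2=0 v3=0
Collision at t=4: particles 1 and 2 swap velocities; positions: p0=6 p1=12 p2=12 p3=13; velocities now: v0=-1 v1=0 v2=2 v3=0
Collision at t=9/2: particles 2 and 3 swap velocities; positions: p0=11/2 p1=12 p2=13 p3=13; velocities now: v0=-1 v1=0 v2=0 v3=2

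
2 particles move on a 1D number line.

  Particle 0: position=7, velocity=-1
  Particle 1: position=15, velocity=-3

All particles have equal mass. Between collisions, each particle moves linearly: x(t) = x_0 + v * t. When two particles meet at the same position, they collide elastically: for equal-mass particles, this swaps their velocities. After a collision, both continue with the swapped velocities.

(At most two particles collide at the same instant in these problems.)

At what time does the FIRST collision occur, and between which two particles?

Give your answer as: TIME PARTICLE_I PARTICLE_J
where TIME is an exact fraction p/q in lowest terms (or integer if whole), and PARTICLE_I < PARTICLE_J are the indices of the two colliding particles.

Answer: 4 0 1

Derivation:
Pair (0,1): pos 7,15 vel -1,-3 -> gap=8, closing at 2/unit, collide at t=4
Earliest collision: t=4 between 0 and 1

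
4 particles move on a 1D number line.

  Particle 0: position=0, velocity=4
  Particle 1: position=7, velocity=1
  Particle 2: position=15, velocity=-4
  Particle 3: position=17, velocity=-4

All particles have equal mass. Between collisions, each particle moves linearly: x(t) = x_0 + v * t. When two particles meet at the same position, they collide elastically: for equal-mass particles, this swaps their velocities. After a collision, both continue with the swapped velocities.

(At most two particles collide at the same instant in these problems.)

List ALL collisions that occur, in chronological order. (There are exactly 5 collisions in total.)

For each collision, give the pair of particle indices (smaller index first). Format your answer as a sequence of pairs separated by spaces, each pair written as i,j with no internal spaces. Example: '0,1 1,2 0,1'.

Answer: 1,2 0,1 2,3 1,2 2,3

Derivation:
Collision at t=8/5: particles 1 and 2 swap velocities; positions: p0=32/5 p1=43/5 p2=43/5 p3=53/5; velocities now: v0=4 v1=-4 v2=1 v3=-4
Collision at t=15/8: particles 0 and 1 swap velocities; positions: p0=15/2 p1=15/2 p2=71/8 p3=19/2; velocities now: v0=-4 v1=4 v2=1 v3=-4
Collision at t=2: particles 2 and 3 swap velocities; positions: p0=7 p1=8 p2=9 p3=9; velocities now: v0=-4 v1=4 v2=-4 v3=1
Collision at t=17/8: particles 1 and 2 swap velocities; positions: p0=13/2 p1=17/2 p2=17/2 p3=73/8; velocities now: v0=-4 v1=-4 v2=4 v3=1
Collision at t=7/3: particles 2 and 3 swap velocities; positions: p0=17/3 p1=23/3 p2=28/3 p3=28/3; velocities now: v0=-4 v1=-4 v2=1 v3=4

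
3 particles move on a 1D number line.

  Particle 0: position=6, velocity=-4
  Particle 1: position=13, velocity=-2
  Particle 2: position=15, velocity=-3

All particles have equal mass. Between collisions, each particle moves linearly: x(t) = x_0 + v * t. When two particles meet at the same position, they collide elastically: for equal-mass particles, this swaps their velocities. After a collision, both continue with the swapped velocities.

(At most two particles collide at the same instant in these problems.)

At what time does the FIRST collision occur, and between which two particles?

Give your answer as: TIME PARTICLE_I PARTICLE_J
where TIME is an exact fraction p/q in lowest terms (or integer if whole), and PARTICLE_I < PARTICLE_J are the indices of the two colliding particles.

Answer: 2 1 2

Derivation:
Pair (0,1): pos 6,13 vel -4,-2 -> not approaching (rel speed -2 <= 0)
Pair (1,2): pos 13,15 vel -2,-3 -> gap=2, closing at 1/unit, collide at t=2
Earliest collision: t=2 between 1 and 2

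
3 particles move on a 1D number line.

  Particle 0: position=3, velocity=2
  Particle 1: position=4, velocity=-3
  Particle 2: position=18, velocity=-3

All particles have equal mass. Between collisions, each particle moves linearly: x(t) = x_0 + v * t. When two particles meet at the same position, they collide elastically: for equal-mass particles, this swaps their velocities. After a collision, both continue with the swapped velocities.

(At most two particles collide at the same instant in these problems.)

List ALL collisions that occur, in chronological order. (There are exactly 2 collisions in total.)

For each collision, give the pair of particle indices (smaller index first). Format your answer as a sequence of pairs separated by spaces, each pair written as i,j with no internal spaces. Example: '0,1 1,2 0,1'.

Collision at t=1/5: particles 0 and 1 swap velocities; positions: p0=17/5 p1=17/5 p2=87/5; velocities now: v0=-3 v1=2 v2=-3
Collision at t=3: particles 1 and 2 swap velocities; positions: p0=-5 p1=9 p2=9; velocities now: v0=-3 v1=-3 v2=2

Answer: 0,1 1,2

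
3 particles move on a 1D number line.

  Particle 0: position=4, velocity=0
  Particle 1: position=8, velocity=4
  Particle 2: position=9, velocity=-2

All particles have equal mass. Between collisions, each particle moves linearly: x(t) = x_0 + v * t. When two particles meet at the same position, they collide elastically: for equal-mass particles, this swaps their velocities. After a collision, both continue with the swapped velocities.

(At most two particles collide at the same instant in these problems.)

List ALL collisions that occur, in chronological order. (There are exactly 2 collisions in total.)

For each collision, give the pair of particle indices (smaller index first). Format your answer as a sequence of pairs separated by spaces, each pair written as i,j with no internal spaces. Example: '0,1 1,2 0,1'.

Collision at t=1/6: particles 1 and 2 swap velocities; positions: p0=4 p1=26/3 p2=26/3; velocities now: v0=0 v1=-2 v2=4
Collision at t=5/2: particles 0 and 1 swap velocities; positions: p0=4 p1=4 p2=18; velocities now: v0=-2 v1=0 v2=4

Answer: 1,2 0,1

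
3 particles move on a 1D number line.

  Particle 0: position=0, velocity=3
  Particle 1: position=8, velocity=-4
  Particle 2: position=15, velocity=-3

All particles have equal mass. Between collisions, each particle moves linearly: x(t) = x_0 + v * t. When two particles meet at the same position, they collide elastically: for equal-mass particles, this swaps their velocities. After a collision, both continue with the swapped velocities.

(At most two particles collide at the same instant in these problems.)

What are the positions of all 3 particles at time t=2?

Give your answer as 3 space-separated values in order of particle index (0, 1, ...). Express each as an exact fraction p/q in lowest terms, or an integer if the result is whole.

Collision at t=8/7: particles 0 and 1 swap velocities; positions: p0=24/7 p1=24/7 p2=81/7; velocities now: v0=-4 v1=3 v2=-3
Advance to t=2 (no further collisions before then); velocities: v0=-4 v1=3 v2=-3; positions = 0 6 9

Answer: 0 6 9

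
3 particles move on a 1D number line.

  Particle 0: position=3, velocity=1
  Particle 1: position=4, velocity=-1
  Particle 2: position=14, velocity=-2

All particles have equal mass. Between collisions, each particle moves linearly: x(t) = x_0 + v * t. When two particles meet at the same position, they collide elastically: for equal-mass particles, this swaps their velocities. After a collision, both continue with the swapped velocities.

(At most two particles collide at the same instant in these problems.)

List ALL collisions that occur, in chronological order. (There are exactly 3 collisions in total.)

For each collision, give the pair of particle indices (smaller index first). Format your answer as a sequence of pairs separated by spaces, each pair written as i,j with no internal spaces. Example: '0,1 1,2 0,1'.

Collision at t=1/2: particles 0 and 1 swap velocities; positions: p0=7/2 p1=7/2 p2=13; velocities now: v0=-1 v1=1 v2=-2
Collision at t=11/3: particles 1 and 2 swap velocities; positions: p0=1/3 p1=20/3 p2=20/3; velocities now: v0=-1 v1=-2 v2=1
Collision at t=10: particles 0 and 1 swap velocities; positions: p0=-6 p1=-6 p2=13; velocities now: v0=-2 v1=-1 v2=1

Answer: 0,1 1,2 0,1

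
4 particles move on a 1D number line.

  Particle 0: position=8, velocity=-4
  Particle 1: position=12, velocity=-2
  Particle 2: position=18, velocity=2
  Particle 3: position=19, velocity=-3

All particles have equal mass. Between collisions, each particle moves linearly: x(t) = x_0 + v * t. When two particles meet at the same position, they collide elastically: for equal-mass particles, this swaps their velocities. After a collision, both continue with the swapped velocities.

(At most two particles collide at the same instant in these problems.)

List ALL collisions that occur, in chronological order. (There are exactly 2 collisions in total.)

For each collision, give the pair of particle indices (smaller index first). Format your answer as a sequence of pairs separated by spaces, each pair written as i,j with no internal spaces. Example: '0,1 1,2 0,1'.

Collision at t=1/5: particles 2 and 3 swap velocities; positions: p0=36/5 p1=58/5 p2=92/5 p3=92/5; velocities now: v0=-4 v1=-2 v2=-3 v3=2
Collision at t=7: particles 1 and 2 swap velocities; positions: p0=-20 p1=-2 p2=-2 p3=32; velocities now: v0=-4 v1=-3 v2=-2 v3=2

Answer: 2,3 1,2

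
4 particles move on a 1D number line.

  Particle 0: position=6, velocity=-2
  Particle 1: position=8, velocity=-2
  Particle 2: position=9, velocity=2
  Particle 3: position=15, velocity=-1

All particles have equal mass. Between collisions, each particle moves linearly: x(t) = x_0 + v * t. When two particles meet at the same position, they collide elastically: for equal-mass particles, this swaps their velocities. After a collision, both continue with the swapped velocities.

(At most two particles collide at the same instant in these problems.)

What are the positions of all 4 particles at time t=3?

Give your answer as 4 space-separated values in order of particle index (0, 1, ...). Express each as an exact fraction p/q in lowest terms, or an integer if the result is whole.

Collision at t=2: particles 2 and 3 swap velocities; positions: p0=2 p1=4 p2=13 p3=13; velocities now: v0=-2 v1=-2 v2=-1 v3=2
Advance to t=3 (no further collisions before then); velocities: v0=-2 v1=-2 v2=-1 v3=2; positions = 0 2 12 15

Answer: 0 2 12 15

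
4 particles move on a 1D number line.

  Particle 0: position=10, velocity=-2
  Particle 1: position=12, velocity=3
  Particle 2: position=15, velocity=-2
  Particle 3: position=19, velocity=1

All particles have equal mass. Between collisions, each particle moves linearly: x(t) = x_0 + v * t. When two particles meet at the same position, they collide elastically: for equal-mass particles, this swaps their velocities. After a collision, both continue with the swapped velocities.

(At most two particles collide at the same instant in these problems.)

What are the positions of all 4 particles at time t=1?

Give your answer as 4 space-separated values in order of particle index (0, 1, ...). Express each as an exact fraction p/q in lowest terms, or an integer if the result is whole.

Answer: 8 13 15 20

Derivation:
Collision at t=3/5: particles 1 and 2 swap velocities; positions: p0=44/5 p1=69/5 p2=69/5 p3=98/5; velocities now: v0=-2 v1=-2 v2=3 v3=1
Advance to t=1 (no further collisions before then); velocities: v0=-2 v1=-2 v2=3 v3=1; positions = 8 13 15 20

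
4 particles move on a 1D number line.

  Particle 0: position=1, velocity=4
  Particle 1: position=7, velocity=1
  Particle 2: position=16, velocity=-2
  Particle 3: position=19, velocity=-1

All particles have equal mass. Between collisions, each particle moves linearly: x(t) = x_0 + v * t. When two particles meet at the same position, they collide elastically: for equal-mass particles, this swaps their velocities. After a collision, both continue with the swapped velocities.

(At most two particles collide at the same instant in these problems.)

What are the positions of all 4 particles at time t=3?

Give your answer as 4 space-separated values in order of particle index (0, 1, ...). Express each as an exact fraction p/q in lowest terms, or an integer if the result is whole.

Answer: 10 10 13 16

Derivation:
Collision at t=2: particles 0 and 1 swap velocities; positions: p0=9 p1=9 p2=12 p3=17; velocities now: v0=1 v1=4 v2=-2 v3=-1
Collision at t=5/2: particles 1 and 2 swap velocities; positions: p0=19/2 p1=11 p2=11 p3=33/2; velocities now: v0=1 v1=-2 v2=4 v3=-1
Collision at t=3: particles 0 and 1 swap velocities; positions: p0=10 p1=10 p2=13 p3=16; velocities now: v0=-2 v1=1 v2=4 v3=-1
Advance to t=3 (no further collisions before then); velocities: v0=-2 v1=1 v2=4 v3=-1; positions = 10 10 13 16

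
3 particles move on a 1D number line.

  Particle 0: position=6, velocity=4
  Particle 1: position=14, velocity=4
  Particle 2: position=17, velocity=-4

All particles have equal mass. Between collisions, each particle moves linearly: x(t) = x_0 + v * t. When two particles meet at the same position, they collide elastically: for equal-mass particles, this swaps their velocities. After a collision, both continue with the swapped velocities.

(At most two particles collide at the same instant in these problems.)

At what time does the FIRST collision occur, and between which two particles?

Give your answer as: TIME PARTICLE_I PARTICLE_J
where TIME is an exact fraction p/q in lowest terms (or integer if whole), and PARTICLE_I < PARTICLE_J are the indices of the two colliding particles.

Pair (0,1): pos 6,14 vel 4,4 -> not approaching (rel speed 0 <= 0)
Pair (1,2): pos 14,17 vel 4,-4 -> gap=3, closing at 8/unit, collide at t=3/8
Earliest collision: t=3/8 between 1 and 2

Answer: 3/8 1 2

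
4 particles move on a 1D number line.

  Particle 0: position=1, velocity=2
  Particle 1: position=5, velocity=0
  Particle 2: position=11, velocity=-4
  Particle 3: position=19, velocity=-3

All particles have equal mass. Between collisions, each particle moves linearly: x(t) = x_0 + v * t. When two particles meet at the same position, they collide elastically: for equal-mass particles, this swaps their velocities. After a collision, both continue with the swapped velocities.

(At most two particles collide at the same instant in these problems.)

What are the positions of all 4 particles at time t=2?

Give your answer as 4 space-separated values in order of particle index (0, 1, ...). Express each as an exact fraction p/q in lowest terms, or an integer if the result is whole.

Answer: 3 5 5 13

Derivation:
Collision at t=3/2: particles 1 and 2 swap velocities; positions: p0=4 p1=5 p2=5 p3=29/2; velocities now: v0=2 v1=-4 v2=0 v3=-3
Collision at t=5/3: particles 0 and 1 swap velocities; positions: p0=13/3 p1=13/3 p2=5 p3=14; velocities now: v0=-4 v1=2 v2=0 v3=-3
Collision at t=2: particles 1 and 2 swap velocities; positions: p0=3 p1=5 p2=5 p3=13; velocities now: v0=-4 v1=0 v2=2 v3=-3
Advance to t=2 (no further collisions before then); velocities: v0=-4 v1=0 v2=2 v3=-3; positions = 3 5 5 13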